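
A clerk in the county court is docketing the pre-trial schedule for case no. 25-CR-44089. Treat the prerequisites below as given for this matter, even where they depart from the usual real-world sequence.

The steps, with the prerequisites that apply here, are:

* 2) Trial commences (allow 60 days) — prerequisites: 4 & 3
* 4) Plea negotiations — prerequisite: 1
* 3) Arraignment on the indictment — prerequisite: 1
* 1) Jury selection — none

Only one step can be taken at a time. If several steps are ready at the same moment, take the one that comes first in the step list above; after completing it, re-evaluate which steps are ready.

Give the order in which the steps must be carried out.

1 has no prerequisites → 1 first.
4 and 3 are both available; 4 is listed earlier → 4.
Next only 3 has its prerequisites met → 3.
2 needed 4 and 3, now all done → 2.

1, 4, 3, 2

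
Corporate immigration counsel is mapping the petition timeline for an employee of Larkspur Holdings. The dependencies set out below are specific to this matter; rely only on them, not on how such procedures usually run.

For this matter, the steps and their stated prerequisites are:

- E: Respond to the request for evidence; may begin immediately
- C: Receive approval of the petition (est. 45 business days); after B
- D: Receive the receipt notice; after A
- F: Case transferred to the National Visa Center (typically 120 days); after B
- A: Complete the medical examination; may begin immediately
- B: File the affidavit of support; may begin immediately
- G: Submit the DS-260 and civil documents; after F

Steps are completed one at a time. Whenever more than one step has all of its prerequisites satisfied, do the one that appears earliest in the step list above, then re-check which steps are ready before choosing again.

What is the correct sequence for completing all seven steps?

E, A and B have no prerequisites; E is listed earlier, so E is first.
Now A and B have their prerequisites met. A is listed earlier, so A next.
Now D and B have their prerequisites met. D is listed earlier, so D next.
B is the only step now ready → B.
C and F are both available; C is listed earlier → C.
Next only F has its prerequisites met → F.
G is the only step now ready → G.

E → A → D → B → C → F → G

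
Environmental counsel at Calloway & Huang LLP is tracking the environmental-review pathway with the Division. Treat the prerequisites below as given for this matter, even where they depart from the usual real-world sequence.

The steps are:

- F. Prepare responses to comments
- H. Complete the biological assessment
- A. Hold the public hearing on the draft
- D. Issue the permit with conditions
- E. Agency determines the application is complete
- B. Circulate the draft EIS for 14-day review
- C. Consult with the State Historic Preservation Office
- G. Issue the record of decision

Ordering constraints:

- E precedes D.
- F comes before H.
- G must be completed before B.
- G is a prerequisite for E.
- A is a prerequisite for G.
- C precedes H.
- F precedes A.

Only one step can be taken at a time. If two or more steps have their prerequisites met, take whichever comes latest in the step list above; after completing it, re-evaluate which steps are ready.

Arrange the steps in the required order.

C and F have no prerequisites; C is listed later, so C is first.
F is the only step now ready → F.
A and H are both available; A is listed later → A.
Ready: G and H. G is listed later → G.
B, E and H are all available; B is listed later → B.
E and H are both available; E is listed later → E.
D now also ready, so the ready set is {D, H}; D is listed later → D.
H is the only step now ready → H.

C → F → A → G → B → E → D → H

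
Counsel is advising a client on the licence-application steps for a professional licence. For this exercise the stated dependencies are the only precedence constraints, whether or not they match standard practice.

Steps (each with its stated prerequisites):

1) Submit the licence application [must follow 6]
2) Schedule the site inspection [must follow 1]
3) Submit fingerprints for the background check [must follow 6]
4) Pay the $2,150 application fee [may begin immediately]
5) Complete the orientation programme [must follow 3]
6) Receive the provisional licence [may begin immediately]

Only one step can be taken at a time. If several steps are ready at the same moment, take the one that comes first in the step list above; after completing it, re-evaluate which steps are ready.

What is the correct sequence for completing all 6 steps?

4 → 6 → 1 → 2 → 3 → 5

4 and 6 have no prerequisites; 4 is listed earlier, so 4 is first.
Next only 6 has its prerequisites met → 6.
1 and 3 are both available; 1 is listed earlier → 1.
Now 2 and 3 have their prerequisites met. 2 is listed earlier, so 2 next.
That leaves 3 as the only ready step → 3.
5 is the only step now ready → 5.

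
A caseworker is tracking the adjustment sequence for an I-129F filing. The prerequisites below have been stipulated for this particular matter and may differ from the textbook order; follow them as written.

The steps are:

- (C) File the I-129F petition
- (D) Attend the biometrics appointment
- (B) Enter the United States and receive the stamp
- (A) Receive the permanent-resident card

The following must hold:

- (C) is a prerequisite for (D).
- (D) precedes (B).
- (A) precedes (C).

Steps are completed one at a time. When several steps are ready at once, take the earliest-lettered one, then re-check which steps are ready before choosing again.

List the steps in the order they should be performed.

(A) → (C) → (D) → (B)

(A) is the only step with nothing outstanding, so it goes first.
Next only (C) has its prerequisites met → (C).
(D) needed (C), now all done → (D).
(B) needed (D), now all done → (B).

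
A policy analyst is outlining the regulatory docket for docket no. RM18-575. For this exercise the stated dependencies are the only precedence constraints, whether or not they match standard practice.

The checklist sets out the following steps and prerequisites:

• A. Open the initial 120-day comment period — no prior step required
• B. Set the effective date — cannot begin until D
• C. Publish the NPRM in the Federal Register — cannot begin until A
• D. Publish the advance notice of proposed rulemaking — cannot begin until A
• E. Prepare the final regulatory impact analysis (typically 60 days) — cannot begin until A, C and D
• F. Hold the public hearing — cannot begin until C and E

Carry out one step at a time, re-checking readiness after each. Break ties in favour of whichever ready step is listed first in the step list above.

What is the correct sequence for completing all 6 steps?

Only A has no prerequisites, so it is first.
Ready: C and D. C is listed earlier → C.
That leaves D as the only ready step → D.
B and E are both available; B is listed earlier → B.
E needed A, C and D, now all done → E.
F needed C and E, now all done → F.

A, C, D, B, E, F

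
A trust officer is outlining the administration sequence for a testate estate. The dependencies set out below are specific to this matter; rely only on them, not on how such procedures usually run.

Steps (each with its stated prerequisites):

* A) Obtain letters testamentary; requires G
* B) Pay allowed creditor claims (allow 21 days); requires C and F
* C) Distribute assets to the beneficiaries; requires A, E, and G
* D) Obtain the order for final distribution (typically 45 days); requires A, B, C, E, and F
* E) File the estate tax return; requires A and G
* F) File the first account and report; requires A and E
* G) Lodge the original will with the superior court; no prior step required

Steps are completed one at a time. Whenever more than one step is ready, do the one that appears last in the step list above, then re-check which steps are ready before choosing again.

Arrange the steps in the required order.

G has no prerequisites → G first.
A needed G, now all done → A.
E needed G and A, now all done → E.
F and C are both available; F is listed later → F.
C is the only step now ready → C.
B needed F and C, now all done → B.
D needed F, E, C, B and A, now all done → D.

G → A → E → F → C → B → D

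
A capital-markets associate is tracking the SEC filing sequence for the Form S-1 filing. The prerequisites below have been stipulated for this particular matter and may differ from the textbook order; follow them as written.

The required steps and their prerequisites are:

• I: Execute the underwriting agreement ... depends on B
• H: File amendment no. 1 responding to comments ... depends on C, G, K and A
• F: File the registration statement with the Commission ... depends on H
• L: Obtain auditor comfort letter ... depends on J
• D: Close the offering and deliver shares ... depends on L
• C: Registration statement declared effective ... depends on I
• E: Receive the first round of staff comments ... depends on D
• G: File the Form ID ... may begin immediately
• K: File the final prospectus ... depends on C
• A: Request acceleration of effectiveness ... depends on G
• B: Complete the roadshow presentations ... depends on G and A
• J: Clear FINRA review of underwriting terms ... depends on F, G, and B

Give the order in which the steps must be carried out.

G A B I C K H F J L D E

Only G has no prerequisites, so it is first.
A needed G, now all done → A.
Next only B has its prerequisites met → B.
Next only I has its prerequisites met → I.
Next only C has its prerequisites met → C.
K is the only step now ready → K.
H is the only step now ready → H.
F needed H, now all done → F.
J needed F, G and B, now all done → J.
L is the only step now ready → L.
D needed L, now all done → D.
Next only E has its prerequisites met → E.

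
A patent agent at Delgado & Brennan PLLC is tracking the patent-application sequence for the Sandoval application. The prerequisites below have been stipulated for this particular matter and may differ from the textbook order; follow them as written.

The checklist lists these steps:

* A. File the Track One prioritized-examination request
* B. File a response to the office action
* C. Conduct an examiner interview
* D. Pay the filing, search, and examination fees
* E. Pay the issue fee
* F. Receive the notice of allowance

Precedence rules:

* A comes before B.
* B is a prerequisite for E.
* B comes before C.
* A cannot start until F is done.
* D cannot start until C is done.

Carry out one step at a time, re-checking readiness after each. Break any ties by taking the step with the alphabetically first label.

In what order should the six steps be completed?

F is the only step with nothing outstanding, so it goes first.
A needed F, now all done → A.
That leaves B as the only ready step → B.
Now C and E have their prerequisites met. C has the earlier label, so C next.
D now also ready, so the ready set is {D, E}; D has the earlier label → D.
E needed B, now all done → E.

F, A, B, C, D, E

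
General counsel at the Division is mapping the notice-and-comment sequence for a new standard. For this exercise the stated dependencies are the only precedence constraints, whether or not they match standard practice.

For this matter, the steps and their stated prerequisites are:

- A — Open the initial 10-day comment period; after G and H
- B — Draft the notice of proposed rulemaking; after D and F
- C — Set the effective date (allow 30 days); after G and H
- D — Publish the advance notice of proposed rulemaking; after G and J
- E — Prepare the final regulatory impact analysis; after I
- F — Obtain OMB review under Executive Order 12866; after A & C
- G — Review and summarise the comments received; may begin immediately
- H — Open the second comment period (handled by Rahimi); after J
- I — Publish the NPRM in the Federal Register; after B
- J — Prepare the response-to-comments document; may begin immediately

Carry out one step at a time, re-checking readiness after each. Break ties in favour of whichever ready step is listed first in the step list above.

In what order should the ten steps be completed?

G, J, D, H, A, C, F, B, I, E

Nothing is required for G and J. G is listed earlier → G first.
J is the only step now ready → J.
Now D and H have their prerequisites met. D is listed earlier, so D next.
H needed J, now all done → H.
Now A and C have their prerequisites met. A is listed earlier, so A next.
That leaves C as the only ready step → C.
F needed A and C, now all done → F.
Next only B has its prerequisites met → B.
Next only I has its prerequisites met → I.
That leaves E as the only ready step → E.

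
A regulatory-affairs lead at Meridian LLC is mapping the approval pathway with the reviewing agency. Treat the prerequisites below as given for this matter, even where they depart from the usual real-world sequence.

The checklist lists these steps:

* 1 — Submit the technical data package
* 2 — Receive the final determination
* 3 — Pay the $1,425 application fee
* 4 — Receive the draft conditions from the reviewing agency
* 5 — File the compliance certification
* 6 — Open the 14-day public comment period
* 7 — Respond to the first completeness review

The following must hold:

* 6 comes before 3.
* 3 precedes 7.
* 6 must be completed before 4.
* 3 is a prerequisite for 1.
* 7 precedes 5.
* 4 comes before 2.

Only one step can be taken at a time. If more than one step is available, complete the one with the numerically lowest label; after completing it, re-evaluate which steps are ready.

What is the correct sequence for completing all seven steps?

6 → 3 → 1 → 4 → 2 → 7 → 5

6 has no prerequisites → 6 first.
Now 3 and 4 have their prerequisites met. 3 has the earlier label, so 3 next.
1 and 7 now also ready, so the ready set is {1, 4, 7}; 1 has the earlier label → 1.
Now 4 and 7 have their prerequisites met. 4 has the earlier label, so 4 next.
2 now also ready, so the ready set is {2, 7}; 2 has the earlier label → 2.
7 needed 3, now all done → 7.
5 needed 7, now all done → 5.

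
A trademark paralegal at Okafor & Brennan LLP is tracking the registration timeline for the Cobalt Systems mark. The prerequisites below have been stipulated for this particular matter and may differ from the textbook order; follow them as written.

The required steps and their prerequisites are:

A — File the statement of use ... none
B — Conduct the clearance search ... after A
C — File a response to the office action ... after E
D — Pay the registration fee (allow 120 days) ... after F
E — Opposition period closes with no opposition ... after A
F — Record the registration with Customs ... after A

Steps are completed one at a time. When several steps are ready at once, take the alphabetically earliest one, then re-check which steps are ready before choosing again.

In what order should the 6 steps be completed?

A, B, E, C, F, D

A has no prerequisites → A first.
B, E and F are all available; B has the earlier label → B.
Now E and F have their prerequisites met. E has the earlier label, so E next.
Ready: C and F. C has the earlier label → C.
Next only F has its prerequisites met → F.
D needed F, now all done → D.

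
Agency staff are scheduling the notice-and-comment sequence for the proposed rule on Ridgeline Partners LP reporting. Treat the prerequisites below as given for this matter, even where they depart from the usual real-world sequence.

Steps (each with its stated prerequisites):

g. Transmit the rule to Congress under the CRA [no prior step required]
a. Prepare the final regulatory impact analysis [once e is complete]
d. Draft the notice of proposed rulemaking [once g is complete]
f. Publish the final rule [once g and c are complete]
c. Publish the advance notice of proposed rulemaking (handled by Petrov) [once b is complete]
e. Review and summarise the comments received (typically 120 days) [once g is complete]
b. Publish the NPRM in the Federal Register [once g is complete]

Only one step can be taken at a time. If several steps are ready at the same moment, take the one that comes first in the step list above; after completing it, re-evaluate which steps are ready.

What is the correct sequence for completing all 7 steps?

g, d, e, a, b, c, f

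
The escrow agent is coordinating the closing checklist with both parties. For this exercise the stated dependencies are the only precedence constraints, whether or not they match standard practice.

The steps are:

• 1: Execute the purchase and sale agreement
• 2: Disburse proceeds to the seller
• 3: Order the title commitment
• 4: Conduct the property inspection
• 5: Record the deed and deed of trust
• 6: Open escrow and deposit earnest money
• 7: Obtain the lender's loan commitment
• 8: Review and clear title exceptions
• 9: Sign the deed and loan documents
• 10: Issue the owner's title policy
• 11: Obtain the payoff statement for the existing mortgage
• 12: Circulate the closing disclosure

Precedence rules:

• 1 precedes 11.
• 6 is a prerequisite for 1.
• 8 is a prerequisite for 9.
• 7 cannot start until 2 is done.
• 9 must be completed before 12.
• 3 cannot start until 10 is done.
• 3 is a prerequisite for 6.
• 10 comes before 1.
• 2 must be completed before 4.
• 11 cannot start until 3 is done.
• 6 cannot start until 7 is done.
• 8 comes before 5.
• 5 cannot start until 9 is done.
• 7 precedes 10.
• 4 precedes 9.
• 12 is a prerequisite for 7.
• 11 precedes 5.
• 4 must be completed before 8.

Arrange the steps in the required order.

2 is the only step with nothing outstanding, so it goes first.
4 is the only step now ready → 4.
8 needed 4, now all done → 8.
9 needed 4 and 8, now all done → 9.
Next only 12 has its prerequisites met → 12.
7 needed 2 and 12, now all done → 7.
10 needed 7, now all done → 10.
3 needed 10, now all done → 3.
6 needed 3 and 7, now all done → 6.
1 needed 6 and 10, now all done → 1.
That leaves 11 as the only ready step → 11.
5 needed 8, 9 and 11, now all done → 5.

2 → 4 → 8 → 9 → 12 → 7 → 10 → 3 → 6 → 1 → 11 → 5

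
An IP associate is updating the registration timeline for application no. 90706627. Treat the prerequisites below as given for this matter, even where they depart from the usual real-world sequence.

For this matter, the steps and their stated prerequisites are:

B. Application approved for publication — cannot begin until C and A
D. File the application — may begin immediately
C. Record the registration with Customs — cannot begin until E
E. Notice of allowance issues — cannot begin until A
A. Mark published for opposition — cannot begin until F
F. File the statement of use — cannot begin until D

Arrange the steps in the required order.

D has no prerequisites → D first.
That leaves F as the only ready step → F.
Next only A has its prerequisites met → A.
That leaves E as the only ready step → E.
C is the only step now ready → C.
Next only B has its prerequisites met → B.

D → F → A → E → C → B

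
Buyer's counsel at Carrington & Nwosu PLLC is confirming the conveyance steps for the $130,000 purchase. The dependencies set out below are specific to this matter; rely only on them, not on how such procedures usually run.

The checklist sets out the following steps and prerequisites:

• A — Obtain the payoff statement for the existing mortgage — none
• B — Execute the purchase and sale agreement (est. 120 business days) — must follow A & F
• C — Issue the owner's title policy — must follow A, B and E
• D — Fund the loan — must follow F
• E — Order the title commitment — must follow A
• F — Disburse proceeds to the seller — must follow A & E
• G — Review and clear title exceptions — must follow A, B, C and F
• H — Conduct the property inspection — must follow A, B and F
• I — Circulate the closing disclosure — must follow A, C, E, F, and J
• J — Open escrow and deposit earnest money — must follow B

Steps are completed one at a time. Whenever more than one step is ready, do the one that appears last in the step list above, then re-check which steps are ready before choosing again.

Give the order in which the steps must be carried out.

A, E, F, D, B, J, H, C, I, G

Only A has no prerequisites, so it is first.
Next only E has its prerequisites met → E.
F needed E and A, now all done → F.
Ready: D and B. D is listed later → D.
B needed F and A, now all done → B.
J, H and C are all available; J is listed later → J.
Now H and C have their prerequisites met. H is listed later, so H next.
Next only C has its prerequisites met → C.
I and G are both available; I is listed later → I.
G needed F, C, B and A, now all done → G.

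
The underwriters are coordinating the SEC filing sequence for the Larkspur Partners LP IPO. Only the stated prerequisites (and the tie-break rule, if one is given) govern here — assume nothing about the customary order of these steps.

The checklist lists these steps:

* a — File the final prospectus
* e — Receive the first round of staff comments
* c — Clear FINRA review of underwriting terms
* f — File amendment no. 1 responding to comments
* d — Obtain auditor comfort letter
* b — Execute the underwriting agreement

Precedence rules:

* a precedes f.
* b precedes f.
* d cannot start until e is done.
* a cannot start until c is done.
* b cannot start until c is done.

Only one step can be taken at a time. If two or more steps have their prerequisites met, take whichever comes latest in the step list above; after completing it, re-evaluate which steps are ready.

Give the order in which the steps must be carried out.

c → b → e → d → a → f

c and e have no prerequisites; c is listed later, so c is first.
b, e and a are all available; b is listed later → b.
Ready: e and a. e is listed later → e.
d and a are both available; d is listed later → d.
Next only a has its prerequisites met → a.
f needed b and a, now all done → f.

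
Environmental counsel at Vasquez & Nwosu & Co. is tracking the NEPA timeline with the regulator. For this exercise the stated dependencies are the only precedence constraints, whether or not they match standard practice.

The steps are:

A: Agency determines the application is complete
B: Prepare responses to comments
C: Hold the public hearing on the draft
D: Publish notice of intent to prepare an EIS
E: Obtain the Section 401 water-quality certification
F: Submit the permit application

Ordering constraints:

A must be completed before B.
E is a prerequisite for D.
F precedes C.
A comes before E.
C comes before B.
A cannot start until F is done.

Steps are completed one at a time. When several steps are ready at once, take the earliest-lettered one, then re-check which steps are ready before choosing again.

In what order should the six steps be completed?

F, A, C, B, E, D

F has no prerequisites → F first.
Now A and C have their prerequisites met. A has the earlier label, so A next.
E now also ready, so the ready set is {C, E}; C has the earlier label → C.
Ready: B and E. B has the earlier label → B.
E is the only step now ready → E.
D needed E, now all done → D.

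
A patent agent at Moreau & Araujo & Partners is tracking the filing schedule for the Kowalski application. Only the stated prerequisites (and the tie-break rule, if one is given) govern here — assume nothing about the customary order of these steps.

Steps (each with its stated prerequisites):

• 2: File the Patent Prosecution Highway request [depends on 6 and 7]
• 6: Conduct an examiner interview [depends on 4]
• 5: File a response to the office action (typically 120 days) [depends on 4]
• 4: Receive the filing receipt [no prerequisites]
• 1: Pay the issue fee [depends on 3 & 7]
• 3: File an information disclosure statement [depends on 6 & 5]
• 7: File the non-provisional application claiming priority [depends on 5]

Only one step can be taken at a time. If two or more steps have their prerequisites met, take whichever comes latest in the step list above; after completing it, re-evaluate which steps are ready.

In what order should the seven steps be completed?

4 → 5 → 7 → 6 → 3 → 1 → 2

4 has no prerequisites → 4 first.
Now 5 and 6 have their prerequisites met. 5 is listed later, so 5 next.
7 and 6 are both available; 7 is listed later → 7.
Next only 6 has its prerequisites met → 6.
3 and 2 are both available; 3 is listed later → 3.
Ready: 1 and 2. 1 is listed later → 1.
2 is the only step now ready → 2.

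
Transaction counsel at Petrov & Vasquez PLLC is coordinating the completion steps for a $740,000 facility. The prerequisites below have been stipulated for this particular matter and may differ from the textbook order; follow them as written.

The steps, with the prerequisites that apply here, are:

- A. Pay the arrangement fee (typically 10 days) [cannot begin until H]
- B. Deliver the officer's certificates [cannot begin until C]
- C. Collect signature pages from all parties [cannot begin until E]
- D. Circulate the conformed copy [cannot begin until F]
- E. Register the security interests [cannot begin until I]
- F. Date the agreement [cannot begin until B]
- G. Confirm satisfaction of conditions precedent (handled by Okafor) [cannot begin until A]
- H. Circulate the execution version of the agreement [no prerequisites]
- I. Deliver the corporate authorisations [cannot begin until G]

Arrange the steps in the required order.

Only H has no prerequisites, so it is first.
Next only A has its prerequisites met → A.
G is the only step now ready → G.
Next only I has its prerequisites met → I.
E needed I, now all done → E.
That leaves C as the only ready step → C.
Next only B has its prerequisites met → B.
F needed B, now all done → F.
Next only D has its prerequisites met → D.

H A G I E C B F D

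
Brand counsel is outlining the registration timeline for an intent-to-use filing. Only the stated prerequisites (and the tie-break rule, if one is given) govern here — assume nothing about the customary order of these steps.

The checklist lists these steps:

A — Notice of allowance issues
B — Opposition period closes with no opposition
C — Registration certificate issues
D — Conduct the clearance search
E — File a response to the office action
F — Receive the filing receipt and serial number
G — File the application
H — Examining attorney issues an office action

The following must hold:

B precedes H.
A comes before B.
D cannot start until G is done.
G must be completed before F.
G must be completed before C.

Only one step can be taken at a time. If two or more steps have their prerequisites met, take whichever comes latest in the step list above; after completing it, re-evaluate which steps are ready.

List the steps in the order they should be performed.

G → F → E → D → C → A → B → H

G, E and A have no prerequisites; G is listed later, so G is first.
F, D and C now also ready, so the ready set is {F, E, D, C, A}; F is listed later → F.
E, D, C and A are all available; E is listed later → E.
Now D, C and A have their prerequisites met. D is listed later, so D next.
Ready: C and A. C is listed later → C.
A is the only step now ready → A.
Next only B has its prerequisites met → B.
That leaves H as the only ready step → H.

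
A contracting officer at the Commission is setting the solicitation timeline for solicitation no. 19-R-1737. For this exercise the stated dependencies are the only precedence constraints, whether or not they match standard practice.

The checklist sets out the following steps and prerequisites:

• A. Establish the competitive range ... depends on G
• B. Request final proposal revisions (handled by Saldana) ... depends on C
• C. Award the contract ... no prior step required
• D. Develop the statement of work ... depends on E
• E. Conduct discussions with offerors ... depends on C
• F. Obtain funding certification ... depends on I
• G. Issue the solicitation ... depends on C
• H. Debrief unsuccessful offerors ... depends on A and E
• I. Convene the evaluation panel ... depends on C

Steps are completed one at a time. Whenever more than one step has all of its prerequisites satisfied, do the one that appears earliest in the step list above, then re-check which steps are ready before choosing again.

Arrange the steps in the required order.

C, B, E, D, G, A, H, I, F

C is the only step with nothing outstanding, so it goes first.
Ready: B, E, G and I. B is listed earlier → B.
Now E, G and I have their prerequisites met. E is listed earlier, so E next.
D now also ready, so the ready set is {D, G, I}; D is listed earlier → D.
G and I are both available; G is listed earlier → G.
Ready: A and I. A is listed earlier → A.
H now also ready, so the ready set is {H, I}; H is listed earlier → H.
Next only I has its prerequisites met → I.
F needed I, now all done → F.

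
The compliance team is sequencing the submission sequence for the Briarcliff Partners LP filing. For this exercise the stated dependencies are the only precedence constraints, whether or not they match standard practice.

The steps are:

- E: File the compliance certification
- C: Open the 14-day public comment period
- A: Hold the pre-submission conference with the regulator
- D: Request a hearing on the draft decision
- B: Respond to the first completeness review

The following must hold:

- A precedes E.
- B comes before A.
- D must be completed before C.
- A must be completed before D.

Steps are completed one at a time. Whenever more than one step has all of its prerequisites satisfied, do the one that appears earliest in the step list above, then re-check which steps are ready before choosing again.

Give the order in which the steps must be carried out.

B, A, E, D, C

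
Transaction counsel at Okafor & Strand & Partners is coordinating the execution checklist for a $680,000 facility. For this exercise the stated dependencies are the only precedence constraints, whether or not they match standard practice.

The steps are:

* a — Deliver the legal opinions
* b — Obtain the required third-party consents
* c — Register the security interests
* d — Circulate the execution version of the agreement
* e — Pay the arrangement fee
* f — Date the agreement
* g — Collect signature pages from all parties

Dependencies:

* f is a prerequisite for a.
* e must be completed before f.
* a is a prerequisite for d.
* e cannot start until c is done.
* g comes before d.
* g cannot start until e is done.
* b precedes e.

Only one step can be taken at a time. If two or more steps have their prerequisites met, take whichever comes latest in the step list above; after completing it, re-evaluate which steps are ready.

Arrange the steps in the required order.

c, b, e, g, f, a, d

c and b have no prerequisites; c is listed later, so c is first.
That leaves b as the only ready step → b.
e needed c and b, now all done → e.
Now g and f have their prerequisites met. g is listed later, so g next.
f needed e, now all done → f.
a needed f, now all done → a.
d needed g and a, now all done → d.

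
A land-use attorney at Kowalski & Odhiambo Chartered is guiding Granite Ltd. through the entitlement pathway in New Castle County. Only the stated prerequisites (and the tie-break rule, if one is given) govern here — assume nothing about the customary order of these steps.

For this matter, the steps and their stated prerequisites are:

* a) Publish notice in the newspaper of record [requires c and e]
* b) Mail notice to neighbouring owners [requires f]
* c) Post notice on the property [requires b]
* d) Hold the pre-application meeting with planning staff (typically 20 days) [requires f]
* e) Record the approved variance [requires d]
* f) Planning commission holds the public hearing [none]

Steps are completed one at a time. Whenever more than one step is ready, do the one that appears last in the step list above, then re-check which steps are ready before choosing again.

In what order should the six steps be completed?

f is the only step with nothing outstanding, so it goes first.
Now d and b have their prerequisites met. d is listed later, so d next.
e and b are both available; e is listed later → e.
b needed f, now all done → b.
That leaves c as the only ready step → c.
a is the only step now ready → a.

f → d → e → b → c → a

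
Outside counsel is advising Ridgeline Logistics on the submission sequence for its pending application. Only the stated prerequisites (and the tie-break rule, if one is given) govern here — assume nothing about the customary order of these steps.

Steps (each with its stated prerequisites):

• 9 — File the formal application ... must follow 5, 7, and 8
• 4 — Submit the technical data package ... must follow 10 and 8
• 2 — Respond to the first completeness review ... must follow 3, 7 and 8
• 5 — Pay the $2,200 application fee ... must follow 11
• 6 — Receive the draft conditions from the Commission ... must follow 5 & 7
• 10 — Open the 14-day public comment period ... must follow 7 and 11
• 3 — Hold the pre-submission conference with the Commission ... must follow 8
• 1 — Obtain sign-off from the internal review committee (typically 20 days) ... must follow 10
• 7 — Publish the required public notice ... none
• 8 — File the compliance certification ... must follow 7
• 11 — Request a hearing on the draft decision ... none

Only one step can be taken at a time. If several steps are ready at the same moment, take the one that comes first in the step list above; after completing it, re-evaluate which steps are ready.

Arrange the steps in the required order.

7, 8, 3, 2, 11, 5, 9, 6, 10, 4, 1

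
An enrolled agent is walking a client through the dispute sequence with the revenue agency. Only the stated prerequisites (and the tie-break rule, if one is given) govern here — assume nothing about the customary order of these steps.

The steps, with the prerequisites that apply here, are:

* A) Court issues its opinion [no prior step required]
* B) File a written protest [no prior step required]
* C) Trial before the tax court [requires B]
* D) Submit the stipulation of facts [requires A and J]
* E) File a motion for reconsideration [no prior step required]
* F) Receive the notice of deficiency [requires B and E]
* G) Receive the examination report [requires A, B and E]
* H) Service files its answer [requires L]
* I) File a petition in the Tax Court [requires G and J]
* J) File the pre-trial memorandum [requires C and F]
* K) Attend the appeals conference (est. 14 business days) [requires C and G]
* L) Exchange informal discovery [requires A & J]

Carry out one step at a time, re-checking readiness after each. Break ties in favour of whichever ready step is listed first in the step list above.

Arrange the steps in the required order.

Nothing is required for A, B and E. A is listed earlier → A first.
B and E are both available; B is listed earlier → B.
C now also ready, so the ready set is {C, E}; C is listed earlier → C.
That leaves E as the only ready step → E.
Now F and G have their prerequisites met. F is listed earlier, so F next.
Ready: G and J. G is listed earlier → G.
J and K are both available; J is listed earlier → J.
Now D, I, K and L have their prerequisites met. D is listed earlier, so D next.
I, K and L are all available; I is listed earlier → I.
Now K and L have their prerequisites met. K is listed earlier, so K next.
L needed A and J, now all done → L.
H needed L, now all done → H.

A, B, C, E, F, G, J, D, I, K, L, H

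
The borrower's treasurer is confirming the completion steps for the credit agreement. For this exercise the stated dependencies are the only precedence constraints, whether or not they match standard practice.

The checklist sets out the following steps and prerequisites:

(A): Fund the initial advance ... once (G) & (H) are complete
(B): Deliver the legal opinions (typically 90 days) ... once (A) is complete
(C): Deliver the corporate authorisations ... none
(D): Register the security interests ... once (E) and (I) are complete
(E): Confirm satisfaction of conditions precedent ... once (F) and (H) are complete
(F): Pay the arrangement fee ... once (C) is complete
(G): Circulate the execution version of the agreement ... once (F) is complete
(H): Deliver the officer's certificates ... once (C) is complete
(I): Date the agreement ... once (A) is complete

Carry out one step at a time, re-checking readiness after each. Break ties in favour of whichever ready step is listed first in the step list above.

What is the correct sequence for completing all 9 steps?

(C) has no prerequisites → (C) first.
(F) and (H) are both available; (F) is listed earlier → (F).
Ready: (G) and (H). (G) is listed earlier → (G).
That leaves (H) as the only ready step → (H).
Now (A) and (E) have their prerequisites met. (A) is listed earlier, so (A) next.
Ready: (B), (E) and (I). (B) is listed earlier → (B).
(E) and (I) are both available; (E) is listed earlier → (E).
(I) needed (A), now all done → (I).
That leaves (D) as the only ready step → (D).

(C) (F) (G) (H) (A) (B) (E) (I) (D)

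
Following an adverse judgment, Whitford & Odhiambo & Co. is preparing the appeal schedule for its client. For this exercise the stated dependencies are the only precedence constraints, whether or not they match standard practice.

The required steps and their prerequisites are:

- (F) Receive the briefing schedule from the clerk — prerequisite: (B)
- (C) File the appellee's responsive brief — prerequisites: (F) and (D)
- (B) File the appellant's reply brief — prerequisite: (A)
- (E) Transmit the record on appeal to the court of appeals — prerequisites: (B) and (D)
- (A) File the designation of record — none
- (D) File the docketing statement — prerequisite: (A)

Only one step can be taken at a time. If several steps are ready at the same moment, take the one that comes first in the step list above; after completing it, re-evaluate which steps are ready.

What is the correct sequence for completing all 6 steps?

(A), (B), (F), (D), (C), (E)

(A) is the only step with nothing outstanding, so it goes first.
(B) and (D) are both available; (B) is listed earlier → (B).
(F) now also ready, so the ready set is {(F), (D)}; (F) is listed earlier → (F).
That leaves (D) as the only ready step → (D).
Ready: (C) and (E). (C) is listed earlier → (C).
Next only (E) has its prerequisites met → (E).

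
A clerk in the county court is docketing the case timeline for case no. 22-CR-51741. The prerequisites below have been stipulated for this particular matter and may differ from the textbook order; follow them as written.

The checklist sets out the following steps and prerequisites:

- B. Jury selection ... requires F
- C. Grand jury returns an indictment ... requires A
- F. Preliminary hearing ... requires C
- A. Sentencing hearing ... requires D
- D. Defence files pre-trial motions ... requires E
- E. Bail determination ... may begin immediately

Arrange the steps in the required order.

E, D, A, C, F, B

E is the only step with nothing outstanding, so it goes first.
That leaves D as the only ready step → D.
A needed D, now all done → A.
C is the only step now ready → C.
Next only F has its prerequisites met → F.
B needed F, now all done → B.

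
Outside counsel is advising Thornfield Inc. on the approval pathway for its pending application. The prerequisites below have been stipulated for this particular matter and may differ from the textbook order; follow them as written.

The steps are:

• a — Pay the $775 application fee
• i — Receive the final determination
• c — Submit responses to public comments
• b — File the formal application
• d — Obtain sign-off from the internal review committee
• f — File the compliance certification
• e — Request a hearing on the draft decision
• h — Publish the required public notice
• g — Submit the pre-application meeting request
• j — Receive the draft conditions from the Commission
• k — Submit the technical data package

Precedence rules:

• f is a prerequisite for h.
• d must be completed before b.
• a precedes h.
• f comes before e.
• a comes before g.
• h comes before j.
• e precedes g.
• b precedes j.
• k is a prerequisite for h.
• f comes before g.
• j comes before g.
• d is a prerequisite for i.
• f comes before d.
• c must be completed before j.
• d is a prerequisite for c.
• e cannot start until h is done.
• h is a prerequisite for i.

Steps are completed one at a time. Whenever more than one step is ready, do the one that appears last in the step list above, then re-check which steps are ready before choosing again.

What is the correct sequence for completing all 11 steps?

k, f, d, b, c, a, h, j, e, g, i

k, f and a have no prerequisites; k is listed later, so k is first.
f and a are both available; f is listed later → f.
Now d and a have their prerequisites met. d is listed later, so d next.
Ready: b, c and a. b is listed later → b.
c and a are both available; c is listed later → c.
Next only a has its prerequisites met → a.
h needed k, f and a, now all done → h.
j, e and i are all available; j is listed later → j.
e and i are both available; e is listed later → e.
g and i are both available; g is listed later → g.
i needed h and d, now all done → i.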